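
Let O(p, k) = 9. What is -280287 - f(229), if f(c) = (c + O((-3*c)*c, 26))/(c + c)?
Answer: -64185842/229 ≈ -2.8029e+5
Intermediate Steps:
f(c) = (9 + c)/(2*c) (f(c) = (c + 9)/(c + c) = (9 + c)/((2*c)) = (9 + c)*(1/(2*c)) = (9 + c)/(2*c))
-280287 - f(229) = -280287 - (9 + 229)/(2*229) = -280287 - 238/(2*229) = -280287 - 1*119/229 = -280287 - 119/229 = -64185842/229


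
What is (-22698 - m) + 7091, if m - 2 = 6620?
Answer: -22229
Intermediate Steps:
m = 6622 (m = 2 + 6620 = 6622)
(-22698 - m) + 7091 = (-22698 - 1*6622) + 7091 = (-22698 - 6622) + 7091 = -29320 + 7091 = -22229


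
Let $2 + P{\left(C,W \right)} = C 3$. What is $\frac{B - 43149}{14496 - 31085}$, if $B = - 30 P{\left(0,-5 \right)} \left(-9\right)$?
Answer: $\frac{43689}{16589} \approx 2.6336$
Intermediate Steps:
$P{\left(C,W \right)} = -2 + 3 C$ ($P{\left(C,W \right)} = -2 + C 3 = -2 + 3 C$)
$B = -540$ ($B = - 30 \left(-2 + 3 \cdot 0\right) \left(-9\right) = - 30 \left(-2 + 0\right) \left(-9\right) = \left(-30\right) \left(-2\right) \left(-9\right) = 60 \left(-9\right) = -540$)
$\frac{B - 43149}{14496 - 31085} = \frac{-540 - 43149}{14496 - 31085} = - \frac{43689}{-16589} = \left(-43689\right) \left(- \frac{1}{16589}\right) = \frac{43689}{16589}$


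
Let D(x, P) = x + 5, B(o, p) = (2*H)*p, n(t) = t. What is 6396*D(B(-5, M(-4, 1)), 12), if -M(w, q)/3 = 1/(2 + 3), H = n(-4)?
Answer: 313404/5 ≈ 62681.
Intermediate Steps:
H = -4
M(w, q) = -⅗ (M(w, q) = -3/(2 + 3) = -3/5 = -3*⅕ = -⅗)
B(o, p) = -8*p (B(o, p) = (2*(-4))*p = -8*p)
D(x, P) = 5 + x
6396*D(B(-5, M(-4, 1)), 12) = 6396*(5 - 8*(-⅗)) = 6396*(5 + 24/5) = 6396*(49/5) = 313404/5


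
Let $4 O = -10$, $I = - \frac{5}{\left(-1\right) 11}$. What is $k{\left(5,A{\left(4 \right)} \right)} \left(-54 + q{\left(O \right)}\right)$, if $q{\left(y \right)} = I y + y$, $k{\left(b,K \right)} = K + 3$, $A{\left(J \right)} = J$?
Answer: $- \frac{4438}{11} \approx -403.45$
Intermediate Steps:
$I = \frac{5}{11}$ ($I = - \frac{5}{-11} = \left(-5\right) \left(- \frac{1}{11}\right) = \frac{5}{11} \approx 0.45455$)
$O = - \frac{5}{2}$ ($O = \frac{1}{4} \left(-10\right) = - \frac{5}{2} \approx -2.5$)
$k{\left(b,K \right)} = 3 + K$
$q{\left(y \right)} = \frac{16 y}{11}$ ($q{\left(y \right)} = \frac{5 y}{11} + y = \frac{16 y}{11}$)
$k{\left(5,A{\left(4 \right)} \right)} \left(-54 + q{\left(O \right)}\right) = \left(3 + 4\right) \left(-54 + \frac{16}{11} \left(- \frac{5}{2}\right)\right) = 7 \left(-54 - \frac{40}{11}\right) = 7 \left(- \frac{634}{11}\right) = - \frac{4438}{11}$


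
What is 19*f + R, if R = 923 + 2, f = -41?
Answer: 146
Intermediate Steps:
R = 925
19*f + R = 19*(-41) + 925 = -779 + 925 = 146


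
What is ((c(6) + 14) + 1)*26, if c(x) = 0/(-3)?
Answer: 390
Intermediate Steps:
c(x) = 0 (c(x) = 0*(-⅓) = 0)
((c(6) + 14) + 1)*26 = ((0 + 14) + 1)*26 = (14 + 1)*26 = 15*26 = 390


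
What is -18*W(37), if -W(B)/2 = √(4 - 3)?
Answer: 36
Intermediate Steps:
W(B) = -2 (W(B) = -2*√(4 - 3) = -2*√1 = -2*1 = -2)
-18*W(37) = -18*(-2) = 36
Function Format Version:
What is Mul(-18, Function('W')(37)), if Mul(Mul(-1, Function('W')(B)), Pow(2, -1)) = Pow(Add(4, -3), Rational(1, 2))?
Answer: 36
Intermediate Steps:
Function('W')(B) = -2 (Function('W')(B) = Mul(-2, Pow(Add(4, -3), Rational(1, 2))) = Mul(-2, Pow(1, Rational(1, 2))) = Mul(-2, 1) = -2)
Mul(-18, Function('W')(37)) = Mul(-18, -2) = 36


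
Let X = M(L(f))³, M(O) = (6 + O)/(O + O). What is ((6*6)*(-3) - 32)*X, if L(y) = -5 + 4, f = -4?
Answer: 4375/2 ≈ 2187.5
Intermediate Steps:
L(y) = -1
M(O) = (6 + O)/(2*O) (M(O) = (6 + O)/((2*O)) = (6 + O)*(1/(2*O)) = (6 + O)/(2*O))
X = -125/8 (X = ((½)*(6 - 1)/(-1))³ = ((½)*(-1)*5)³ = (-5/2)³ = -125/8 ≈ -15.625)
((6*6)*(-3) - 32)*X = ((6*6)*(-3) - 32)*(-125/8) = (36*(-3) - 32)*(-125/8) = (-108 - 32)*(-125/8) = -140*(-125/8) = 4375/2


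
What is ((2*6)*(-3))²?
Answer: 1296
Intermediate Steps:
((2*6)*(-3))² = (12*(-3))² = (-36)² = 1296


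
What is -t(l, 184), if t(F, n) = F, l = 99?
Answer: -99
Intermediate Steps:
-t(l, 184) = -1*99 = -99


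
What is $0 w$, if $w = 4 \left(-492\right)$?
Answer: $0$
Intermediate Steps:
$w = -1968$
$0 w = 0 \left(-1968\right) = 0$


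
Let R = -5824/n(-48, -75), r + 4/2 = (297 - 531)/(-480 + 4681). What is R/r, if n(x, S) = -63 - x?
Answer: -6116656/32385 ≈ -188.87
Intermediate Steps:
r = -8636/4201 (r = -2 + (297 - 531)/(-480 + 4681) = -2 - 234/4201 = -8636/4201 ≈ -2.0557)
R = 5824/15 (R = -5824/(-63 - 1*(-48)) = -5824/(-63 + 48) = -5824/(-15) = -5824*(-1/15) = 5824/15 ≈ 388.27)
R/r = 5824/(15*(-8636/4201)) = (5824/15)*(-4201/8636) = -6116656/32385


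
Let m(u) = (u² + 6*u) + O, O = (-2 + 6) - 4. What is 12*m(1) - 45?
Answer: 39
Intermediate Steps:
O = 0 (O = 4 - 4 = 0)
m(u) = u² + 6*u (m(u) = (u² + 6*u) + 0 = u² + 6*u)
12*m(1) - 45 = 12*(1*(6 + 1)) - 45 = 12*(1*7) - 45 = 12*7 - 45 = 84 - 45 = 39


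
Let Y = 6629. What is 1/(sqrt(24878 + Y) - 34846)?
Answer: -4978/173458887 - sqrt(643)/173458887 ≈ -2.8845e-5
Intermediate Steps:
1/(sqrt(24878 + Y) - 34846) = 1/(sqrt(24878 + 6629) - 34846) = 1/(sqrt(31507) - 34846) = 1/(7*sqrt(643) - 34846) = 1/(-34846 + 7*sqrt(643))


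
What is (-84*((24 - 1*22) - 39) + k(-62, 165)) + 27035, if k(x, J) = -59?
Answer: 30084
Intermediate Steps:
(-84*((24 - 1*22) - 39) + k(-62, 165)) + 27035 = (-84*((24 - 1*22) - 39) - 59) + 27035 = (-84*((24 - 22) - 39) - 59) + 27035 = (-84*(2 - 39) - 59) + 27035 = (-84*(-37) - 59) + 27035 = (3108 - 59) + 27035 = 3049 + 27035 = 30084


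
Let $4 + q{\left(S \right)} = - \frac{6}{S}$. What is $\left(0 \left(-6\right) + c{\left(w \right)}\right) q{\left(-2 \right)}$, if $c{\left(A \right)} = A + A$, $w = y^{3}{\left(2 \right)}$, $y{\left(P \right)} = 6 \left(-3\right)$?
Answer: $11664$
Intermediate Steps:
$q{\left(S \right)} = -4 - \frac{6}{S}$
$y{\left(P \right)} = -18$
$w = -5832$ ($w = \left(-18\right)^{3} = -5832$)
$c{\left(A \right)} = 2 A$
$\left(0 \left(-6\right) + c{\left(w \right)}\right) q{\left(-2 \right)} = \left(0 \left(-6\right) + 2 \left(-5832\right)\right) \left(-4 - \frac{6}{-2}\right) = \left(0 - 11664\right) \left(-4 - -3\right) = - 11664 \left(-4 + 3\right) = \left(-11664\right) \left(-1\right) = 11664$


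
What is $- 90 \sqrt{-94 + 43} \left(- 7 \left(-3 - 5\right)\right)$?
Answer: $- 5040 i \sqrt{51} \approx - 35993.0 i$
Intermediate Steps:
$- 90 \sqrt{-94 + 43} \left(- 7 \left(-3 - 5\right)\right) = - 90 \sqrt{-51} \left(\left(-7\right) \left(-8\right)\right) = - 90 i \sqrt{51} \cdot 56 = - 5040 i \sqrt{51}$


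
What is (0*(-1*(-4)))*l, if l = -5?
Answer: 0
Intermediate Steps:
(0*(-1*(-4)))*l = (0*(-1*(-4)))*(-5) = (0*4)*(-5) = 0*(-5) = 0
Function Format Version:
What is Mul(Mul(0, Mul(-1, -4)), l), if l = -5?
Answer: 0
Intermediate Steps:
Mul(Mul(0, Mul(-1, -4)), l) = Mul(Mul(0, Mul(-1, -4)), -5) = Mul(Mul(0, 4), -5) = Mul(0, -5) = 0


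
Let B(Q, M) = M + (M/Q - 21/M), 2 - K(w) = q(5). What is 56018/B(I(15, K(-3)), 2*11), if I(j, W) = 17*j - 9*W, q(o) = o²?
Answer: 25880316/9745 ≈ 2655.8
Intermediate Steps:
K(w) = -23 (K(w) = 2 - 1*5² = 2 - 1*25 = 2 - 25 = -23)
I(j, W) = -9*W + 17*j
B(Q, M) = M - 21/M + M/Q (B(Q, M) = M + (-21/M + M/Q) = M - 21/M + M/Q)
56018/B(I(15, K(-3)), 2*11) = 56018/(2*11 - 21/(2*11) + (2*11)/(-9*(-23) + 17*15)) = 56018/(22 - 21/22 + 22/(207 + 255)) = 56018/(22 - 21*1/22 + 22/462) = 56018/(22 - 21/22 + 22*(1/462)) = 56018/(22 - 21/22 + 1/21) = 56018/(9745/462) = 56018*(462/9745) = 25880316/9745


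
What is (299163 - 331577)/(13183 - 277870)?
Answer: 32414/264687 ≈ 0.12246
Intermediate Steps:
(299163 - 331577)/(13183 - 277870) = -32414/(-264687) = -32414*(-1/264687) = 32414/264687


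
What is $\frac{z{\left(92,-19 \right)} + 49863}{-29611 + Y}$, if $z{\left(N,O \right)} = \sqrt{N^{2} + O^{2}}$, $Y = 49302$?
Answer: $\frac{49863}{19691} + \frac{5 \sqrt{353}}{19691} \approx 2.537$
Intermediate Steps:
$\frac{z{\left(92,-19 \right)} + 49863}{-29611 + Y} = \frac{\sqrt{92^{2} + \left(-19\right)^{2}} + 49863}{-29611 + 49302} = \frac{\sqrt{8464 + 361} + 49863}{19691} = \left(\sqrt{8825} + 49863\right) \frac{1}{19691} = \left(5 \sqrt{353} + 49863\right) \frac{1}{19691} = \left(49863 + 5 \sqrt{353}\right) \frac{1}{19691} = \frac{49863}{19691} + \frac{5 \sqrt{353}}{19691}$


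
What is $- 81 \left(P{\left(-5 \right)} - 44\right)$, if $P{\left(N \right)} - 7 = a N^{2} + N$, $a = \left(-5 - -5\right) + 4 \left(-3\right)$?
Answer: $27702$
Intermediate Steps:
$a = -12$ ($a = \left(-5 + 5\right) - 12 = 0 - 12 = -12$)
$P{\left(N \right)} = 7 + N - 12 N^{2}$ ($P{\left(N \right)} = 7 - \left(- N + 12 N^{2}\right) = 7 + N - 12 N^{2}$)
$- 81 \left(P{\left(-5 \right)} - 44\right) = - 81 \left(\left(7 - 5 - 12 \left(-5\right)^{2}\right) - 44\right) = - 81 \left(\left(7 - 5 - 300\right) - 44\right) = - 81 \left(-298 - 44\right) = \left(-81\right) \left(-342\right) = 27702$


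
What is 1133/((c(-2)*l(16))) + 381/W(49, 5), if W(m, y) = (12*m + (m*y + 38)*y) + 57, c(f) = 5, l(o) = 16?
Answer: 118223/8240 ≈ 14.347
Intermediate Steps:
W(m, y) = 57 + 12*m + y*(38 + m*y) (W(m, y) = (12*m + (38 + m*y)*y) + 57 = (12*m + y*(38 + m*y)) + 57 = 57 + 12*m + y*(38 + m*y))
1133/((c(-2)*l(16))) + 381/W(49, 5) = 1133/((5*16)) + 381/(57 + 12*49 + 38*5 + 49*5**2) = 1133/80 + 381/(57 + 588 + 190 + 49*25) = 1133*(1/80) + 381/(57 + 588 + 190 + 1225) = 1133/80 + 381/2060 = 118223/8240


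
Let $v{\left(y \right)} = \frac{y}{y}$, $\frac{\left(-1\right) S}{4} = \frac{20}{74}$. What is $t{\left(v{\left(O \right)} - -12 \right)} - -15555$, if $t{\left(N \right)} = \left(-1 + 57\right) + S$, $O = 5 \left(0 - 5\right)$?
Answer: $\frac{577567}{37} \approx 15610.0$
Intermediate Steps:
$O = -25$ ($O = 5 \left(-5\right) = -25$)
$S = - \frac{40}{37}$ ($S = - 4 \cdot \frac{20}{74} = - 4 \cdot 20 \cdot \frac{1}{74} = \left(-4\right) \frac{10}{37} = - \frac{40}{37} \approx -1.0811$)
$v{\left(y \right)} = 1$
$t{\left(N \right)} = \frac{2032}{37}$ ($t{\left(N \right)} = \left(-1 + 57\right) - \frac{40}{37} = 56 - \frac{40}{37} = \frac{2032}{37}$)
$t{\left(v{\left(O \right)} - -12 \right)} - -15555 = \frac{2032}{37} - -15555 = \frac{2032}{37} + 15555 = \frac{577567}{37}$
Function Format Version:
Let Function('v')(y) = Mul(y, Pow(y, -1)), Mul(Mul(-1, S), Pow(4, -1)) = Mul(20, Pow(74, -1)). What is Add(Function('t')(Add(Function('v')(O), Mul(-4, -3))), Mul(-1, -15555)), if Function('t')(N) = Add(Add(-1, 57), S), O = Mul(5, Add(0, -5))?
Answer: Rational(577567, 37) ≈ 15610.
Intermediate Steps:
O = -25 (O = Mul(5, -5) = -25)
S = Rational(-40, 37) (S = Mul(-4, Mul(20, Pow(74, -1))) = Mul(-4, Mul(20, Rational(1, 74))) = Mul(-4, Rational(10, 37)) = Rational(-40, 37) ≈ -1.0811)
Function('v')(y) = 1
Function('t')(N) = Rational(2032, 37) (Function('t')(N) = Add(Add(-1, 57), Rational(-40, 37)) = Add(56, Rational(-40, 37)) = Rational(2032, 37))
Add(Function('t')(Add(Function('v')(O), Mul(-4, -3))), Mul(-1, -15555)) = Add(Rational(2032, 37), Mul(-1, -15555)) = Add(Rational(2032, 37), 15555) = Rational(577567, 37)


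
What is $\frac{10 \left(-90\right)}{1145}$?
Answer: $- \frac{180}{229} \approx -0.78603$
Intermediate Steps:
$\frac{10 \left(-90\right)}{1145} = \left(-900\right) \frac{1}{1145} = - \frac{180}{229}$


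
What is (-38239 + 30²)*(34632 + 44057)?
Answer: -2938168571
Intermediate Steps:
(-38239 + 30²)*(34632 + 44057) = (-38239 + 900)*78689 = -37339*78689 = -2938168571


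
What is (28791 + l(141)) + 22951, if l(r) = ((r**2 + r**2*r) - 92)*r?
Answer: 398096152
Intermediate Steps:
l(r) = r*(-92 + r**2 + r**3) (l(r) = ((r**2 + r**3) - 92)*r = (-92 + r**2 + r**3)*r = r*(-92 + r**2 + r**3))
(28791 + l(141)) + 22951 = (28791 + 141*(-92 + 141**2 + 141**3)) + 22951 = (28791 + 141*(-92 + 19881 + 2803221)) + 22951 = (28791 + 141*2823010) + 22951 = (28791 + 398044410) + 22951 = 398073201 + 22951 = 398096152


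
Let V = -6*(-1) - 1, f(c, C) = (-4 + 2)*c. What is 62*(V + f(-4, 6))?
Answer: 806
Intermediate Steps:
f(c, C) = -2*c
V = 5 (V = 6 - 1 = 5)
62*(V + f(-4, 6)) = 62*(5 - 2*(-4)) = 62*(5 + 8) = 62*13 = 806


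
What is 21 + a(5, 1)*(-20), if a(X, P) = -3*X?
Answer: 321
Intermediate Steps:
21 + a(5, 1)*(-20) = 21 - 3*5*(-20) = 21 - 15*(-20) = 21 + 300 = 321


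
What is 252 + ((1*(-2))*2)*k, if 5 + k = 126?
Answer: -232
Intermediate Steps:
k = 121 (k = -5 + 126 = 121)
252 + ((1*(-2))*2)*k = 252 + ((1*(-2))*2)*121 = 252 - 2*2*121 = 252 - 4*121 = 252 - 484 = -232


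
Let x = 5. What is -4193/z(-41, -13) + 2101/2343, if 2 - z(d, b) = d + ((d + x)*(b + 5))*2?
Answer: 994912/113529 ≈ 8.7635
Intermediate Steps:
z(d, b) = 2 - d - 2*(5 + b)*(5 + d) (z(d, b) = 2 - (d + ((d + 5)*(b + 5))*2) = 2 - (d + ((5 + d)*(5 + b))*2) = 2 - (d + ((5 + b)*(5 + d))*2) = 2 - (d + 2*(5 + b)*(5 + d)) = 2 + (-d - 2*(5 + b)*(5 + d)) = 2 - d - 2*(5 + b)*(5 + d))
-4193/z(-41, -13) + 2101/2343 = -4193/(-48 - 11*(-41) - 10*(-13) - 2*(-13)*(-41)) + 2101/2343 = -4193/(-48 + 451 + 130 - 1066) + 2101*(1/2343) = -4193/(-533) + 191/213 = -4193*(-1/533) + 191/213 = 4193/533 + 191/213 = 994912/113529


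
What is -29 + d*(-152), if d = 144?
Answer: -21917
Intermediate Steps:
-29 + d*(-152) = -29 + 144*(-152) = -29 - 21888 = -21917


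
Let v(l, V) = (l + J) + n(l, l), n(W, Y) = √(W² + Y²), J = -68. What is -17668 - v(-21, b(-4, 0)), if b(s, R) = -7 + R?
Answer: -17579 - 21*√2 ≈ -17609.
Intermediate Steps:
v(l, V) = -68 + l + √2*√(l²) (v(l, V) = (l - 68) + √(l² + l²) = (-68 + l) + √(2*l²) = (-68 + l) + √2*√(l²) = -68 + l + √2*√(l²))
-17668 - v(-21, b(-4, 0)) = -17668 - (-68 - 21 + √2*√((-21)²)) = -17668 - (-68 - 21 + √2*√441) = -17668 - (-68 - 21 + √2*21) = -17668 - (-68 - 21 + 21*√2) = -17668 - (-89 + 21*√2) = -17668 + (89 - 21*√2) = -17579 - 21*√2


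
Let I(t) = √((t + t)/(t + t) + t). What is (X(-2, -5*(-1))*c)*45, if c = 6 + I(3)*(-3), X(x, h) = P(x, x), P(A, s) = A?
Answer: 0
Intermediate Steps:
X(x, h) = x
I(t) = √(1 + t) (I(t) = √((2*t)/((2*t)) + t) = √((2*t)*(1/(2*t)) + t) = √(1 + t))
c = 0 (c = 6 + √(1 + 3)*(-3) = 6 + √4*(-3) = 6 + 2*(-3) = 6 - 6 = 0)
(X(-2, -5*(-1))*c)*45 = -2*0*45 = 0*45 = 0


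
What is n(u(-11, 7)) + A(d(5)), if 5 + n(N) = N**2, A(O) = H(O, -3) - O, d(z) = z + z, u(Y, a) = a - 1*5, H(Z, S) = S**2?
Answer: -2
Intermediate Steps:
u(Y, a) = -5 + a (u(Y, a) = a - 5 = -5 + a)
d(z) = 2*z
A(O) = 9 - O (A(O) = (-3)**2 - O = 9 - O)
n(N) = -5 + N**2
n(u(-11, 7)) + A(d(5)) = (-5 + (-5 + 7)**2) + (9 - 2*5) = (-5 + 2**2) + (9 - 1*10) = (-5 + 4) + (9 - 10) = -1 - 1 = -2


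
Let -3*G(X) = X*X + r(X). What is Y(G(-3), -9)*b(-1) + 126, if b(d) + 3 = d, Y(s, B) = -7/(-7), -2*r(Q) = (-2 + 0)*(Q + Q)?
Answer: 122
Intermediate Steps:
r(Q) = 2*Q (r(Q) = -(-2 + 0)*(Q + Q)/2 = -(-1)*2*Q = -(-2)*Q = 2*Q)
G(X) = -2*X/3 - X**2/3 (G(X) = -(X*X + 2*X)/3 = -(X**2 + 2*X)/3 = -2*X/3 - X**2/3)
Y(s, B) = 1 (Y(s, B) = -7*(-1/7) = 1)
b(d) = -3 + d
Y(G(-3), -9)*b(-1) + 126 = 1*(-3 - 1) + 126 = 1*(-4) + 126 = -4 + 126 = 122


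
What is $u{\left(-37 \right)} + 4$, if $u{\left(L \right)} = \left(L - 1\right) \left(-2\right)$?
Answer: $80$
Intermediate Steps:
$u{\left(L \right)} = 2 - 2 L$ ($u{\left(L \right)} = \left(-1 + L\right) \left(-2\right) = 2 - 2 L$)
$u{\left(-37 \right)} + 4 = \left(2 - -74\right) + 4 = \left(2 + 74\right) + 4 = 76 + 4 = 80$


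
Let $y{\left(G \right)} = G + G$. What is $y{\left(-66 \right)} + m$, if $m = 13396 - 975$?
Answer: $12289$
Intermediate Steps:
$m = 12421$ ($m = 13396 - 975 = 12421$)
$y{\left(G \right)} = 2 G$
$y{\left(-66 \right)} + m = 2 \left(-66\right) + 12421 = -132 + 12421 = 12289$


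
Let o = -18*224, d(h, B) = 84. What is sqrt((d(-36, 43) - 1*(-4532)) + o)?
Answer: 2*sqrt(146) ≈ 24.166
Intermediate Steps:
o = -4032
sqrt((d(-36, 43) - 1*(-4532)) + o) = sqrt((84 - 1*(-4532)) - 4032) = sqrt((84 + 4532) - 4032) = sqrt(4616 - 4032) = sqrt(584) = 2*sqrt(146)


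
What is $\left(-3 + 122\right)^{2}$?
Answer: $14161$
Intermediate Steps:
$\left(-3 + 122\right)^{2} = 119^{2} = 14161$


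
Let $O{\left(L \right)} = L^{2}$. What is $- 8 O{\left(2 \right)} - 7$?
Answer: $-39$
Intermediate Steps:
$- 8 O{\left(2 \right)} - 7 = - 8 \cdot 2^{2} - 7 = \left(-8\right) 4 - 7 = -32 - 7 = -39$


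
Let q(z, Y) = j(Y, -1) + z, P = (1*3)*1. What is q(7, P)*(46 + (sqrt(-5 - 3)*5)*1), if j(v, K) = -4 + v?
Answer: 276 + 60*I*sqrt(2) ≈ 276.0 + 84.853*I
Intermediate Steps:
P = 3 (P = 3*1 = 3)
q(z, Y) = -4 + Y + z (q(z, Y) = (-4 + Y) + z = -4 + Y + z)
q(7, P)*(46 + (sqrt(-5 - 3)*5)*1) = (-4 + 3 + 7)*(46 + (sqrt(-5 - 3)*5)*1) = 6*(46 + (sqrt(-8)*5)*1) = 6*(46 + ((2*I*sqrt(2))*5)*1) = 6*(46 + (10*I*sqrt(2))*1) = 6*(46 + 10*I*sqrt(2)) = 276 + 60*I*sqrt(2)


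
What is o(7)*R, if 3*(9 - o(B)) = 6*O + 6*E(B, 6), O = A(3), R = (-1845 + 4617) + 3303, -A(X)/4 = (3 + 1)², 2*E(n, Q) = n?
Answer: 789750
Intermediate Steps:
E(n, Q) = n/2
A(X) = -64 (A(X) = -4*(3 + 1)² = -4*4² = -4*16 = -64)
R = 6075 (R = 2772 + 3303 = 6075)
O = -64
o(B) = 137 - B (o(B) = 9 - (6*(-64) + 6*(B/2))/3 = 9 - (-384 + 3*B)/3 = 9 + (128 - B) = 137 - B)
o(7)*R = (137 - 1*7)*6075 = (137 - 7)*6075 = 130*6075 = 789750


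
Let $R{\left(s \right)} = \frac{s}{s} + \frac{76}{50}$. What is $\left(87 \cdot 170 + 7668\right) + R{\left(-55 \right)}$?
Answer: $\frac{561513}{25} \approx 22461.0$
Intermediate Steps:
$R{\left(s \right)} = \frac{63}{25}$ ($R{\left(s \right)} = 1 + 76 \cdot \frac{1}{50} = 1 + \frac{38}{25} = \frac{63}{25}$)
$\left(87 \cdot 170 + 7668\right) + R{\left(-55 \right)} = \left(87 \cdot 170 + 7668\right) + \frac{63}{25} = \left(14790 + 7668\right) + \frac{63}{25} = 22458 + \frac{63}{25} = \frac{561513}{25}$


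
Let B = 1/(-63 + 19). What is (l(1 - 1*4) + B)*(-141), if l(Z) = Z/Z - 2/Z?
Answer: -10199/44 ≈ -231.80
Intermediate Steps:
l(Z) = 1 - 2/Z
B = -1/44 (B = 1/(-44) = -1/44 ≈ -0.022727)
(l(1 - 1*4) + B)*(-141) = ((-2 + (1 - 1*4))/(1 - 1*4) - 1/44)*(-141) = ((-2 + (1 - 4))/(1 - 4) - 1/44)*(-141) = ((-2 - 3)/(-3) - 1/44)*(-141) = (-⅓*(-5) - 1/44)*(-141) = (5/3 - 1/44)*(-141) = (217/132)*(-141) = -10199/44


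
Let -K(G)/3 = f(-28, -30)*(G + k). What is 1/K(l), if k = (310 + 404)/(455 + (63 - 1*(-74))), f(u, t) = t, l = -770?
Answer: -148/10240335 ≈ -1.4453e-5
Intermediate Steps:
k = 357/296 (k = 714/(455 + (63 + 74)) = 714/(455 + 137) = 714/592 = 714*(1/592) = 357/296 ≈ 1.2061)
K(G) = 16065/148 + 90*G (K(G) = -(-90)*(G + 357/296) = -(-90)*(357/296 + G) = -3*(-5355/148 - 30*G) = 16065/148 + 90*G)
1/K(l) = 1/(16065/148 + 90*(-770)) = 1/(16065/148 - 69300) = 1/(-10240335/148) = -148/10240335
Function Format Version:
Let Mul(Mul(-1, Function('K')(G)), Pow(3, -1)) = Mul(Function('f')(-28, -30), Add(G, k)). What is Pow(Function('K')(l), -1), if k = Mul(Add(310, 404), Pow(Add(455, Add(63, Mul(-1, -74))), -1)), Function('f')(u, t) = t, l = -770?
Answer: Rational(-148, 10240335) ≈ -1.4453e-5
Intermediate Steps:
k = Rational(357, 296) (k = Mul(714, Pow(Add(455, Add(63, 74)), -1)) = Mul(714, Pow(Add(455, 137), -1)) = Mul(714, Pow(592, -1)) = Mul(714, Rational(1, 592)) = Rational(357, 296) ≈ 1.2061)
Function('K')(G) = Add(Rational(16065, 148), Mul(90, G)) (Function('K')(G) = Mul(-3, Mul(-30, Add(G, Rational(357, 296)))) = Mul(-3, Mul(-30, Add(Rational(357, 296), G))) = Mul(-3, Add(Rational(-5355, 148), Mul(-30, G))) = Add(Rational(16065, 148), Mul(90, G)))
Pow(Function('K')(l), -1) = Pow(Add(Rational(16065, 148), Mul(90, -770)), -1) = Pow(Add(Rational(16065, 148), -69300), -1) = Pow(Rational(-10240335, 148), -1) = Rational(-148, 10240335)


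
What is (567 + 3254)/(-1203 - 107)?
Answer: -3821/1310 ≈ -2.9168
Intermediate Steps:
(567 + 3254)/(-1203 - 107) = 3821/(-1310) = 3821*(-1/1310) = -3821/1310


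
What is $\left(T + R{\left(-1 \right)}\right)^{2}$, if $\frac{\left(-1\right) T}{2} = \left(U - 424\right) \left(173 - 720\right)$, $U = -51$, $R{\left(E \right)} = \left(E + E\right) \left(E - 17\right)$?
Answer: $269998708996$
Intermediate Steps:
$R{\left(E \right)} = 2 E \left(-17 + E\right)$
$T = -519650$ ($T = - 2 \left(-51 - 424\right) \left(173 - 720\right) = - 2 \left(\left(-475\right) \left(-547\right)\right) = \left(-2\right) 259825 = -519650$)
$\left(T + R{\left(-1 \right)}\right)^{2} = \left(-519650 + 2 \left(-1\right) \left(-17 - 1\right)\right)^{2} = \left(-519650 + 2 \left(-1\right) \left(-18\right)\right)^{2} = \left(-519650 + 36\right)^{2} = \left(-519614\right)^{2} = 269998708996$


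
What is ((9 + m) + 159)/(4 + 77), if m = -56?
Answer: 112/81 ≈ 1.3827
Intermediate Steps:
((9 + m) + 159)/(4 + 77) = ((9 - 56) + 159)/(4 + 77) = (-47 + 159)/81 = 112*(1/81) = 112/81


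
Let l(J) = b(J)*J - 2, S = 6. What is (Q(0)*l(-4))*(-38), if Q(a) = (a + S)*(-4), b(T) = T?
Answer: 12768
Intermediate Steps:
l(J) = -2 + J² (l(J) = J*J - 2 = J² - 2 = -2 + J²)
Q(a) = -24 - 4*a (Q(a) = (a + 6)*(-4) = (6 + a)*(-4) = -24 - 4*a)
(Q(0)*l(-4))*(-38) = ((-24 - 4*0)*(-2 + (-4)²))*(-38) = ((-24 + 0)*(-2 + 16))*(-38) = -24*14*(-38) = -336*(-38) = 12768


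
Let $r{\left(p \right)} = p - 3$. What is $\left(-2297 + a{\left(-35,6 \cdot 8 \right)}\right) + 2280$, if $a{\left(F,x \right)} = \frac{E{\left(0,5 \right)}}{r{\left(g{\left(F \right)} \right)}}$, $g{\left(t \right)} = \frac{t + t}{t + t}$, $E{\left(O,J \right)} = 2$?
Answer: $-18$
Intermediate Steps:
$g{\left(t \right)} = 1$ ($g{\left(t \right)} = \frac{2 t}{2 t} = 2 t \frac{1}{2 t} = 1$)
$r{\left(p \right)} = -3 + p$
$a{\left(F,x \right)} = -1$ ($a{\left(F,x \right)} = \frac{2}{-3 + 1} = \frac{2}{-2} = 2 \left(- \frac{1}{2}\right) = -1$)
$\left(-2297 + a{\left(-35,6 \cdot 8 \right)}\right) + 2280 = \left(-2297 - 1\right) + 2280 = -2298 + 2280 = -18$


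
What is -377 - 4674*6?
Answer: -28421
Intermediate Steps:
-377 - 4674*6 = -377 - 246*114 = -377 - 28044 = -28421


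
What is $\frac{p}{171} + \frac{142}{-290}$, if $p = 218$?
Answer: $\frac{19469}{24795} \approx 0.7852$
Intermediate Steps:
$\frac{p}{171} + \frac{142}{-290} = \frac{218}{171} + \frac{142}{-290} = 218 \cdot \frac{1}{171} + 142 \left(- \frac{1}{290}\right) = \frac{218}{171} - \frac{71}{145} = \frac{19469}{24795}$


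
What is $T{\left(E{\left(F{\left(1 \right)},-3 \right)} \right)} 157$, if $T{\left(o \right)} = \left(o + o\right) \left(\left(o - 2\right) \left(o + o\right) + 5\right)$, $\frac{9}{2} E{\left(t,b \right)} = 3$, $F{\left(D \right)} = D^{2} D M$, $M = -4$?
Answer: $\frac{18212}{27} \approx 674.52$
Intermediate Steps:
$F{\left(D \right)} = - 4 D^{3}$ ($F{\left(D \right)} = D^{2} D \left(-4\right) = D^{3} \left(-4\right) = - 4 D^{3}$)
$E{\left(t,b \right)} = \frac{2}{3}$ ($E{\left(t,b \right)} = \frac{2}{9} \cdot 3 = \frac{2}{3}$)
$T{\left(o \right)} = 2 o \left(5 + 2 o \left(-2 + o\right)\right)$ ($T{\left(o \right)} = 2 o \left(\left(-2 + o\right) 2 o + 5\right) = 2 o \left(2 o \left(-2 + o\right) + 5\right) = 2 o \left(5 + 2 o \left(-2 + o\right)\right)$)
$T{\left(E{\left(F{\left(1 \right)},-3 \right)} \right)} 157 = 2 \cdot \frac{2}{3} \left(5 - \frac{8}{3} + 2 \left(\frac{2}{3}\right)^{2}\right) 157 = 2 \cdot \frac{2}{3} \left(5 - \frac{8}{3} + 2 \cdot \frac{4}{9}\right) 157 = 2 \cdot \frac{2}{3} \left(5 - \frac{8}{3} + \frac{8}{9}\right) 157 = 2 \cdot \frac{2}{3} \cdot \frac{29}{9} \cdot 157 = \frac{116}{27} \cdot 157 = \frac{18212}{27}$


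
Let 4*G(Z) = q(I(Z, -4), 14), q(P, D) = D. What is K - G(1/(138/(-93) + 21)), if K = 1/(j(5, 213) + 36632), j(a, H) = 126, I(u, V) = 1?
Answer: -64326/18379 ≈ -3.5000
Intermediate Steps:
G(Z) = 7/2 (G(Z) = (¼)*14 = 7/2)
K = 1/36758 (K = 1/(126 + 36632) = 1/36758 ≈ 2.7205e-5)
K - G(1/(138/(-93) + 21)) = 1/36758 - 1*7/2 = 1/36758 - 7/2 = -64326/18379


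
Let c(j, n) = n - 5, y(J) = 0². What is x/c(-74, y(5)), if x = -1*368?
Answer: 368/5 ≈ 73.600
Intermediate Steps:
y(J) = 0
c(j, n) = -5 + n
x = -368
x/c(-74, y(5)) = -368/(-5 + 0) = -368/(-5) = -368*(-⅕) = 368/5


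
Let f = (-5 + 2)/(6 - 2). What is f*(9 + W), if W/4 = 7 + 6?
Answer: -183/4 ≈ -45.750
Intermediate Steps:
W = 52 (W = 4*(7 + 6) = 4*13 = 52)
f = -¾ (f = -3/4 = -3*¼ = -¾ ≈ -0.75000)
f*(9 + W) = -3*(9 + 52)/4 = -¾*61 = -183/4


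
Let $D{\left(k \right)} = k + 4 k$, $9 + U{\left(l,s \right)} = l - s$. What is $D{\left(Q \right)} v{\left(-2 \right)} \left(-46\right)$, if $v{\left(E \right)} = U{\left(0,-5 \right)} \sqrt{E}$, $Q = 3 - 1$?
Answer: $1840 i \sqrt{2} \approx 2602.2 i$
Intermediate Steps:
$U{\left(l,s \right)} = -9 + l - s$ ($U{\left(l,s \right)} = -9 + \left(l - s\right) = -9 + l - s$)
$Q = 2$ ($Q = 3 - 1 = 2$)
$v{\left(E \right)} = - 4 \sqrt{E}$ ($v{\left(E \right)} = \left(-9 + 0 - -5\right) \sqrt{E} = \left(-9 + 0 + 5\right) \sqrt{E} = - 4 \sqrt{E}$)
$D{\left(k \right)} = 5 k$
$D{\left(Q \right)} v{\left(-2 \right)} \left(-46\right) = 5 \cdot 2 \left(- 4 \sqrt{-2}\right) \left(-46\right) = 10 \left(- 4 i \sqrt{2}\right) \left(-46\right) = - 40 i \sqrt{2} \left(-46\right) = 1840 i \sqrt{2}$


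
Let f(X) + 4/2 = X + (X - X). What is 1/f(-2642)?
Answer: -1/2644 ≈ -0.00037821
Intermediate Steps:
f(X) = -2 + X (f(X) = -2 + (X + (X - X)) = -2 + (X + 0) = -2 + X)
1/f(-2642) = 1/(-2 - 2642) = 1/(-2644) = -1/2644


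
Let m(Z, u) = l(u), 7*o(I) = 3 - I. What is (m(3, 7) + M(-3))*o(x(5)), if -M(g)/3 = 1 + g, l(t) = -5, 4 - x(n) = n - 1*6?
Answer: -2/7 ≈ -0.28571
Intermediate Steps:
x(n) = 10 - n (x(n) = 4 - (n - 1*6) = 4 - (n - 6) = 4 - (-6 + n) = 4 + (6 - n) = 10 - n)
o(I) = 3/7 - I/7 (o(I) = (3 - I)/7 = 3/7 - I/7)
m(Z, u) = -5
M(g) = -3 - 3*g (M(g) = -3*(1 + g) = -3 - 3*g)
(m(3, 7) + M(-3))*o(x(5)) = (-5 + (-3 - 3*(-3)))*(3/7 - (10 - 1*5)/7) = (-5 + (-3 + 9))*(3/7 - (10 - 5)/7) = (-5 + 6)*(3/7 - ⅐*5) = 1*(3/7 - 5/7) = 1*(-2/7) = -2/7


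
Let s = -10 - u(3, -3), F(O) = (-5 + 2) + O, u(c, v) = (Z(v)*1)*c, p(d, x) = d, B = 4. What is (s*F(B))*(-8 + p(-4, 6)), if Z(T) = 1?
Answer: 156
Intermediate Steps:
u(c, v) = c (u(c, v) = (1*1)*c = 1*c = c)
F(O) = -3 + O
s = -13 (s = -10 - 1*3 = -10 - 3 = -13)
(s*F(B))*(-8 + p(-4, 6)) = (-13*(-3 + 4))*(-8 - 4) = -13*1*(-12) = -13*(-12) = 156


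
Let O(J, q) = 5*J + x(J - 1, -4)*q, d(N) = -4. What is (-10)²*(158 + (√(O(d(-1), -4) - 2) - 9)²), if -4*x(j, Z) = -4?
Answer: 21300 - 1800*I*√26 ≈ 21300.0 - 9178.2*I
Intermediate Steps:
x(j, Z) = 1 (x(j, Z) = -¼*(-4) = 1)
O(J, q) = q + 5*J (O(J, q) = 5*J + 1*q = 5*J + q = q + 5*J)
(-10)²*(158 + (√(O(d(-1), -4) - 2) - 9)²) = (-10)²*(158 + (√((-4 + 5*(-4)) - 2) - 9)²) = 100*(158 + (√((-4 - 20) - 2) - 9)²) = 100*(158 + (√(-24 - 2) - 9)²) = 100*(158 + (√(-26) - 9)²) = 100*(158 + (I*√26 - 9)²) = 100*(158 + (-9 + I*√26)²) = 15800 + 100*(-9 + I*√26)²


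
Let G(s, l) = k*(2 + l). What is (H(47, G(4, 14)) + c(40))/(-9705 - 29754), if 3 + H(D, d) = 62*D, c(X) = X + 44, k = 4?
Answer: -2995/39459 ≈ -0.075902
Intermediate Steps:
c(X) = 44 + X
G(s, l) = 8 + 4*l (G(s, l) = 4*(2 + l) = 8 + 4*l)
H(D, d) = -3 + 62*D
(H(47, G(4, 14)) + c(40))/(-9705 - 29754) = ((-3 + 62*47) + (44 + 40))/(-9705 - 29754) = ((-3 + 2914) + 84)/(-39459) = (2911 + 84)*(-1/39459) = 2995*(-1/39459) = -2995/39459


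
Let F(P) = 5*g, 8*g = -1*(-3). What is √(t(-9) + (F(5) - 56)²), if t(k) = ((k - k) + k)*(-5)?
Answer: √190369/8 ≈ 54.539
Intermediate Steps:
g = 3/8 (g = (-1*(-3))/8 = (⅛)*3 = 3/8 ≈ 0.37500)
t(k) = -5*k (t(k) = (0 + k)*(-5) = k*(-5) = -5*k)
F(P) = 15/8 (F(P) = 5*(3/8) = 15/8)
√(t(-9) + (F(5) - 56)²) = √(-5*(-9) + (15/8 - 56)²) = √(45 + (-433/8)²) = √(45 + 187489/64) = √(190369/64) = √190369/8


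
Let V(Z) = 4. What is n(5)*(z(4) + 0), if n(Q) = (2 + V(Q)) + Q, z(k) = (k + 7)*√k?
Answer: 242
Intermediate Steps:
z(k) = √k*(7 + k) (z(k) = (7 + k)*√k = √k*(7 + k))
n(Q) = 6 + Q (n(Q) = (2 + 4) + Q = 6 + Q)
n(5)*(z(4) + 0) = (6 + 5)*(√4*(7 + 4) + 0) = 11*(2*11 + 0) = 11*(22 + 0) = 11*22 = 242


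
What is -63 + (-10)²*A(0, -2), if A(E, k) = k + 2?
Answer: -63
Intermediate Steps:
A(E, k) = 2 + k
-63 + (-10)²*A(0, -2) = -63 + (-10)²*(2 - 2) = -63 + 100*0 = -63 + 0 = -63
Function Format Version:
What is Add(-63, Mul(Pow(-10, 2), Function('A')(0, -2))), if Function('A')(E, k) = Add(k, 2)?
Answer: -63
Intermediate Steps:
Function('A')(E, k) = Add(2, k)
Add(-63, Mul(Pow(-10, 2), Function('A')(0, -2))) = Add(-63, Mul(Pow(-10, 2), Add(2, -2))) = Add(-63, Mul(100, 0)) = Add(-63, 0) = -63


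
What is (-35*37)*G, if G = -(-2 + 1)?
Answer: -1295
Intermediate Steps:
G = 1 (G = -1*(-1) = 1)
(-35*37)*G = -35*37*1 = -1295*1 = -1295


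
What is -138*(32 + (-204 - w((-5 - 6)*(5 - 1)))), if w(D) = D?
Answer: 17664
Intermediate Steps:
-138*(32 + (-204 - w((-5 - 6)*(5 - 1)))) = -138*(32 + (-204 - (-5 - 6)*(5 - 1))) = -138*(32 + (-204 - (-11)*4)) = -138*(32 + (-204 - 1*(-44))) = -138*(32 + (-204 + 44)) = -138*(32 - 160) = -138*(-128) = 17664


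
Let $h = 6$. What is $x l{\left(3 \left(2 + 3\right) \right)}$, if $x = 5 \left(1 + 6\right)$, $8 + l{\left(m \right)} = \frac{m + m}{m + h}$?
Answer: $-230$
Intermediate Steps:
$l{\left(m \right)} = -8 + \frac{2 m}{6 + m}$ ($l{\left(m \right)} = -8 + \frac{m + m}{m + 6} = -8 + \frac{2 m}{6 + m}$)
$x = 35$ ($x = 5 \cdot 7 = 35$)
$x l{\left(3 \left(2 + 3\right) \right)} = 35 \frac{6 \left(-8 - 3 \left(2 + 3\right)\right)}{6 + 3 \left(2 + 3\right)} = 35 \frac{6 \left(-8 - 3 \cdot 5\right)}{6 + 3 \cdot 5} = 35 \frac{6 \left(-8 - 15\right)}{6 + 15} = 35 \frac{6 \left(-8 - 15\right)}{21} = 35 \cdot 6 \cdot \frac{1}{21} \left(-23\right) = 35 \left(- \frac{46}{7}\right) = -230$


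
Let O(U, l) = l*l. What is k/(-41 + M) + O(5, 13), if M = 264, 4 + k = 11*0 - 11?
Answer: 37672/223 ≈ 168.93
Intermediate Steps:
k = -15 (k = -4 + (11*0 - 11) = -4 + (0 - 11) = -4 - 11 = -15)
O(U, l) = l**2
k/(-41 + M) + O(5, 13) = -15/(-41 + 264) + 13**2 = -15/223 + 169 = 37672/223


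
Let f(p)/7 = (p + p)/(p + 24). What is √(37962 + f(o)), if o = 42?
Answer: 4*√287155/11 ≈ 194.86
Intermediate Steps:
f(p) = 14*p/(24 + p) (f(p) = 7*((p + p)/(p + 24)) = 7*((2*p)/(24 + p)) = 7*(2*p/(24 + p)) = 14*p/(24 + p))
√(37962 + f(o)) = √(37962 + 14*42/(24 + 42)) = √(37962 + 14*42/66) = √(37962 + 14*42*(1/66)) = √(37962 + 98/11) = √(417680/11) = 4*√287155/11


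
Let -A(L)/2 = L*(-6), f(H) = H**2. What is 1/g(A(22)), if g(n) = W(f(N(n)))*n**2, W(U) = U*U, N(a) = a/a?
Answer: 1/69696 ≈ 1.4348e-5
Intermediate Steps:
N(a) = 1
W(U) = U**2
A(L) = 12*L (A(L) = -2*L*(-6) = -(-12)*L = 12*L)
g(n) = n**2 (g(n) = (1**2)**2*n**2 = 1**2*n**2 = 1*n**2 = n**2)
1/g(A(22)) = 1/((12*22)**2) = 1/(264**2) = 1/69696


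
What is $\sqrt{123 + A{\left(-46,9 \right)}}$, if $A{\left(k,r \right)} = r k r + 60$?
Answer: $i \sqrt{3543} \approx 59.523 i$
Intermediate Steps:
$A{\left(k,r \right)} = 60 + k r^{2}$ ($A{\left(k,r \right)} = k r r + 60 = k r^{2} + 60 = 60 + k r^{2}$)
$\sqrt{123 + A{\left(-46,9 \right)}} = \sqrt{123 + \left(60 - 46 \cdot 9^{2}\right)} = \sqrt{123 + \left(60 - 3726\right)} = \sqrt{123 - 3666} = \sqrt{-3543} = i \sqrt{3543}$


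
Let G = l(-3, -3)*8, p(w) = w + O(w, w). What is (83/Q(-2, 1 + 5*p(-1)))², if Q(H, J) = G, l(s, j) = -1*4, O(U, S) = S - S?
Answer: 6889/1024 ≈ 6.7275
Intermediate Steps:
O(U, S) = 0
l(s, j) = -4
p(w) = w (p(w) = w + 0 = w)
G = -32 (G = -4*8 = -32)
Q(H, J) = -32
(83/Q(-2, 1 + 5*p(-1)))² = (83/(-32))² = (83*(-1/32))² = (-83/32)² = 6889/1024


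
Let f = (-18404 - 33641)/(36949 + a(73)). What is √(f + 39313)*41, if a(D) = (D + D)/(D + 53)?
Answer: 41*√2130268481077717/232786 ≈ 8129.1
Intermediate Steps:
a(D) = 2*D/(53 + D) (a(D) = (2*D)/(53 + D) = 2*D/(53 + D))
f = -655767/465572 (f = (-18404 - 33641)/(36949 + 2*73/(53 + 73)) = -52045/(36949 + 2*73/126) = -52045/(36949 + 2*73*(1/126)) = -52045/(36949 + 73/63) = -52045/2327860/63 = -52045*63/2327860 = -655767/465572 ≈ -1.4085)
√(f + 39313)*41 = √(-655767/465572 + 39313)*41 = √(18302376269/465572)*41 = (√2130268481077717/232786)*41 = 41*√2130268481077717/232786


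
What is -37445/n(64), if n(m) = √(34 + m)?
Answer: -37445*√2/14 ≈ -3782.5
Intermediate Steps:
-37445/n(64) = -37445/√(34 + 64) = -37445*√2/14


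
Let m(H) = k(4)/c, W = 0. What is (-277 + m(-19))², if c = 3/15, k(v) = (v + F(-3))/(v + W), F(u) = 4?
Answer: 71289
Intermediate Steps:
k(v) = (4 + v)/v (k(v) = (v + 4)/(v + 0) = (4 + v)/v)
c = ⅕ (c = 3*(1/15) = ⅕ ≈ 0.20000)
m(H) = 10 (m(H) = ((4 + 4)/4)/(⅕) = ((¼)*8)*5 = 2*5 = 10)
(-277 + m(-19))² = (-277 + 10)² = (-267)² = 71289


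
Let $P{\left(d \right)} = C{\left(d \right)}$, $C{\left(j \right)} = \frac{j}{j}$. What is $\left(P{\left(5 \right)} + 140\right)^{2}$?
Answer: $19881$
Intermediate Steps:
$C{\left(j \right)} = 1$
$P{\left(d \right)} = 1$
$\left(P{\left(5 \right)} + 140\right)^{2} = \left(1 + 140\right)^{2} = 141^{2} = 19881$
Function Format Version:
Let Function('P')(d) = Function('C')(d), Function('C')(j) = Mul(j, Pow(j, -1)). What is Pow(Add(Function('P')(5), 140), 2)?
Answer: 19881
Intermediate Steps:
Function('C')(j) = 1
Function('P')(d) = 1
Pow(Add(Function('P')(5), 140), 2) = Pow(Add(1, 140), 2) = Pow(141, 2) = 19881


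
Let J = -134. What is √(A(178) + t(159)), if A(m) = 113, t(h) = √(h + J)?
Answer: √118 ≈ 10.863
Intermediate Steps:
t(h) = √(-134 + h) (t(h) = √(h - 134) = √(-134 + h))
√(A(178) + t(159)) = √(113 + √(-134 + 159)) = √(113 + √25) = √(113 + 5) = √118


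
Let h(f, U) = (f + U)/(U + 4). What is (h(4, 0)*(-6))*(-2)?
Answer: 12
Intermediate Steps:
h(f, U) = (U + f)/(4 + U)
(h(4, 0)*(-6))*(-2) = (((0 + 4)/(4 + 0))*(-6))*(-2) = ((4/4)*(-6))*(-2) = (((1/4)*4)*(-6))*(-2) = (1*(-6))*(-2) = -6*(-2) = 12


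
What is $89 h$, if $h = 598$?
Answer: $53222$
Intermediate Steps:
$89 h = 89 \cdot 598 = 53222$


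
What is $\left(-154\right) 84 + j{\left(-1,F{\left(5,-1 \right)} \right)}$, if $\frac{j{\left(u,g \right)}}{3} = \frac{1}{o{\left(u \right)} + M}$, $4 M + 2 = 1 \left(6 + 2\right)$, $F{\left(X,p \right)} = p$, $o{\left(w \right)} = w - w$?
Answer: $-12934$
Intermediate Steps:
$o{\left(w \right)} = 0$
$M = \frac{3}{2}$ ($M = - \frac{1}{2} + \frac{1 \left(6 + 2\right)}{4} = - \frac{1}{2} + \frac{1 \cdot 8}{4} = - \frac{1}{2} + \frac{1}{4} \cdot 8 = - \frac{1}{2} + 2 = \frac{3}{2} \approx 1.5$)
$j{\left(u,g \right)} = 2$ ($j{\left(u,g \right)} = \frac{3}{0 + \frac{3}{2}} = \frac{3}{\frac{3}{2}} = 3 \cdot \frac{2}{3} = 2$)
$\left(-154\right) 84 + j{\left(-1,F{\left(5,-1 \right)} \right)} = \left(-154\right) 84 + 2 = -12936 + 2 = -12934$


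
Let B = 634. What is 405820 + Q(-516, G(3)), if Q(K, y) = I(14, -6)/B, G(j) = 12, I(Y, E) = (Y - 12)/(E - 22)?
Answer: 3602058319/8876 ≈ 4.0582e+5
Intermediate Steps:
I(Y, E) = (-12 + Y)/(-22 + E)
Q(K, y) = -1/8876 (Q(K, y) = ((-12 + 14)/(-22 - 6))/634 = (2/(-28))*(1/634) = -1/28*2*(1/634) = -1/14*1/634 = -1/8876)
405820 + Q(-516, G(3)) = 405820 - 1/8876 = 3602058319/8876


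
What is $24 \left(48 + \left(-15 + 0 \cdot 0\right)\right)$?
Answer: $792$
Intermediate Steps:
$24 \left(48 + \left(-15 + 0 \cdot 0\right)\right) = 24 \left(48 + \left(-15 + 0\right)\right) = 24 \left(48 - 15\right) = 24 \cdot 33 = 792$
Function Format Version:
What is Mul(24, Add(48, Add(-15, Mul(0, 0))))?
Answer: 792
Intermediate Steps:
Mul(24, Add(48, Add(-15, Mul(0, 0)))) = Mul(24, Add(48, Add(-15, 0))) = Mul(24, Add(48, -15)) = Mul(24, 33) = 792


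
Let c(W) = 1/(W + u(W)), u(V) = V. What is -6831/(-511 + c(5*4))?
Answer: 10120/757 ≈ 13.369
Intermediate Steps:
c(W) = 1/(2*W) (c(W) = 1/(W + W) = 1/(2*W))
-6831/(-511 + c(5*4)) = -6831/(-511 + 1/(2*((5*4)))) = -6831/(-511 + (½)/20) = -6831/(-511 + (½)*(1/20)) = -6831/(-511 + 1/40) = -6831/(-20439/40) = -6831*(-40/20439) = 10120/757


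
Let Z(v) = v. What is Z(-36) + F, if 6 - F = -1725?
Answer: 1695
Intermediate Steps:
F = 1731 (F = 6 - 1*(-1725) = 6 + 1725 = 1731)
Z(-36) + F = -36 + 1731 = 1695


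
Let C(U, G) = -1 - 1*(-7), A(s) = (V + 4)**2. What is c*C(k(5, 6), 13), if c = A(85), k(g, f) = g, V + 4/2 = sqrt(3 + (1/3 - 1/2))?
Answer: 41 + 4*sqrt(102) ≈ 81.398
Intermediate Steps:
V = -2 + sqrt(102)/6 (V = -2 + sqrt(3 + (1/3 - 1/2)) = -2 + sqrt(3 - 1/6) = -2 + sqrt(17/6) = -2 + sqrt(102)/6 ≈ -0.31675)
A(s) = (2 + sqrt(102)/6)**2 (A(s) = ((-2 + sqrt(102)/6) + 4)**2 = (2 + sqrt(102)/6)**2)
c = (12 + sqrt(102))**2/36 ≈ 13.566
C(U, G) = 6 (C(U, G) = -1 + 7 = 6)
c*C(k(5, 6), 13) = ((12 + sqrt(102))**2/36)*6 = (12 + sqrt(102))**2/6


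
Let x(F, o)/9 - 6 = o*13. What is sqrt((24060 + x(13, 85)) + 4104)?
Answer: sqrt(38163) ≈ 195.35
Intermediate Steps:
x(F, o) = 54 + 117*o (x(F, o) = 54 + 9*(o*13) = 54 + 9*(13*o) = 54 + 117*o)
sqrt((24060 + x(13, 85)) + 4104) = sqrt((24060 + (54 + 117*85)) + 4104) = sqrt((24060 + (54 + 9945)) + 4104) = sqrt((24060 + 9999) + 4104) = sqrt(34059 + 4104) = sqrt(38163)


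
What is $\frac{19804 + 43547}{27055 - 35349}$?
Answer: $- \frac{63351}{8294} \approx -7.6382$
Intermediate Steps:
$\frac{19804 + 43547}{27055 - 35349} = \frac{63351}{-8294} = 63351 \left(- \frac{1}{8294}\right) = - \frac{63351}{8294}$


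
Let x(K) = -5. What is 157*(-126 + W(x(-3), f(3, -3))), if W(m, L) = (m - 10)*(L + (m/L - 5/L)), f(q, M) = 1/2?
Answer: 52281/2 ≈ 26141.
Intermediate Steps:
f(q, M) = 1/2
W(m, L) = (-10 + m)*(L - 5/L + m/L) (W(m, L) = (-10 + m)*(L + (-5/L + m/L)) = (-10 + m)*(L - 5/L + m/L))
157*(-126 + W(x(-3), f(3, -3))) = 157*(-126 + (50 + (-5)**2 - 15*(-5) + (1/2)**2*(-10 - 5))/(1/2)) = 157*(-126 + 2*(50 + 25 + 75 + (1/4)*(-15))) = 157*(-126 + 2*(50 + 25 + 75 - 15/4)) = 157*(-126 + 2*(585/4)) = 157*(-126 + 585/2) = 157*(333/2) = 52281/2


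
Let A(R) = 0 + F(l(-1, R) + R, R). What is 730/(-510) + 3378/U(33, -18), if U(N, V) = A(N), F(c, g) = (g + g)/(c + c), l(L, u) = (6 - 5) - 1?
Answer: 172205/51 ≈ 3376.6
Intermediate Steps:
l(L, u) = 0 (l(L, u) = 1 - 1 = 0)
F(c, g) = g/c (F(c, g) = (2*g)/((2*c)) = (2*g)*(1/(2*c)) = g/c)
A(R) = 1 (A(R) = 0 + R/(0 + R) = 0 + R/R = 0 + 1 = 1)
U(N, V) = 1
730/(-510) + 3378/U(33, -18) = 730/(-510) + 3378/1 = 730*(-1/510) + 3378*1 = -73/51 + 3378 = 172205/51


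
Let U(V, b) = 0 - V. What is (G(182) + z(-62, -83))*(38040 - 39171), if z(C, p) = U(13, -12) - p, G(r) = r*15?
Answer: -3166800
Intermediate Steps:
U(V, b) = -V
G(r) = 15*r
z(C, p) = -13 - p (z(C, p) = -1*13 - p = -13 - p)
(G(182) + z(-62, -83))*(38040 - 39171) = (15*182 + (-13 - 1*(-83)))*(38040 - 39171) = (2730 + (-13 + 83))*(-1131) = (2730 + 70)*(-1131) = 2800*(-1131) = -3166800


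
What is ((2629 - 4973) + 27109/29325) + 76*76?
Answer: 100670509/29325 ≈ 3432.9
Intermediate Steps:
((2629 - 4973) + 27109/29325) + 76*76 = (-2344 + 27109*(1/29325)) + 5776 = (-2344 + 27109/29325) + 5776 = -68710691/29325 + 5776 = 100670509/29325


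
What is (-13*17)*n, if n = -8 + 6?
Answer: 442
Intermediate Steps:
n = -2
(-13*17)*n = -13*17*(-2) = -221*(-2) = 442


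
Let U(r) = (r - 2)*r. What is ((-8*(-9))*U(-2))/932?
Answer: 144/233 ≈ 0.61803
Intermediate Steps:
U(r) = r*(-2 + r) (U(r) = (-2 + r)*r = r*(-2 + r))
((-8*(-9))*U(-2))/932 = ((-8*(-9))*(-2*(-2 - 2)))/932 = (72*(-2*(-4)))*(1/932) = (72*8)*(1/932) = 576*(1/932) = 144/233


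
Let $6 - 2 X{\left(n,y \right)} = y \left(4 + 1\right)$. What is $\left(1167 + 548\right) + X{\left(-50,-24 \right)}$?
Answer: $1778$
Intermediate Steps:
$X{\left(n,y \right)} = 3 - \frac{5 y}{2}$ ($X{\left(n,y \right)} = 3 - \frac{y \left(4 + 1\right)}{2} = 3 - \frac{y 5}{2} = 3 - \frac{5 y}{2}$)
$\left(1167 + 548\right) + X{\left(-50,-24 \right)} = \left(1167 + 548\right) + \left(3 - -60\right) = 1715 + \left(3 + 60\right) = 1715 + 63 = 1778$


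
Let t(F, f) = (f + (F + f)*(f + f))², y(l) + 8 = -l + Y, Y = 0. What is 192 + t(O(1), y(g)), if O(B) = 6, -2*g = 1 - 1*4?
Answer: 3441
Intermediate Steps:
g = 3/2 (g = -(1 - 1*4)/2 = -(1 - 4)/2 = -½*(-3) = 3/2 ≈ 1.5000)
y(l) = -8 - l (y(l) = -8 + (-l + 0) = -8 - l)
t(F, f) = (f + 2*f*(F + f))² (t(F, f) = (f + (F + f)*(2*f))² = (f + 2*f*(F + f))²)
192 + t(O(1), y(g)) = 192 + (-8 - 1*3/2)²*(1 + 2*6 + 2*(-8 - 1*3/2))² = 192 + (-8 - 3/2)²*(1 + 12 + 2*(-8 - 3/2))² = 192 + (-19/2)²*(1 + 12 + 2*(-19/2))² = 192 + 361*(1 + 12 - 19)²/4 = 192 + (361/4)*(-6)² = 192 + (361/4)*36 = 192 + 3249 = 3441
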